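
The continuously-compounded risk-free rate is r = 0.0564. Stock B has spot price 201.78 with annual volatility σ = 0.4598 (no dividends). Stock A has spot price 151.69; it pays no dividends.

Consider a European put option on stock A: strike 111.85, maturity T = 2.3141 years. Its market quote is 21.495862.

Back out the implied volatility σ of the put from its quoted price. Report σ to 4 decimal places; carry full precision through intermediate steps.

At σ = 0.5969 the Black–Scholes value reproduces the quote:
σ√T = 0.5969·√2.3141 = 0.908014
d₁ = (ln(S/K) + (r+σ²/2)T) / (σ√T) = (ln(151.69/111.85) + (0.0564+0.5969²/2)·2.3141) / 0.908014 = (0.304680 + 0.542760) / 0.908014 = 0.933290
d₂ = d₁ − σ√T = 0.933290 − 0.908014 = 0.025276
e^{−rT} = 0.877643
N(−d₁) = 0.175335,  N(−d₂) = 0.489918
V = K·e^{−rT}·N(−d₂) − S·N(−d₁) = 48.092455 − 26.596593 = 21.495862 (the observed quote) — the price is monotone increasing in volatility, hence this σ is the only solution

sigma = 0.5969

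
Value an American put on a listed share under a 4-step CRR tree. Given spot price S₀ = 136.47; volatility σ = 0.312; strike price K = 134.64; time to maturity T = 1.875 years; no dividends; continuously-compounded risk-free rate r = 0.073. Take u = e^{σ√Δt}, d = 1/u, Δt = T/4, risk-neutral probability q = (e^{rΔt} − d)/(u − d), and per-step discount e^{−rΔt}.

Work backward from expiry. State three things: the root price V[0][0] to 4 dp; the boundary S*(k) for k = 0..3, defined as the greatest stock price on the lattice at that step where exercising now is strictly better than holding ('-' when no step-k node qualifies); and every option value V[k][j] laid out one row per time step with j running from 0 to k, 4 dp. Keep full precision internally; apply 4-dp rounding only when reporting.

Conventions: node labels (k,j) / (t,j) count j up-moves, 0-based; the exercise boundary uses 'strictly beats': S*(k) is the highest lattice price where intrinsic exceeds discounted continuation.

Δt=0.46875  u=1.23814  d=0.80766  q=0.52766  discount=0.96636
step 4 (expiry): payoffs max(K−S,0) = 76.5695 45.6182 0.0000 0.0000 0.0000
step 3: (k=3,j=0): S=71.8995, K−S=62.7405, hold=58.2112 ⇒ V=62.7405 exercise | (k=3,j=1): S=110.2216, K−S=24.4184, hold=20.8223 ⇒ V=24.4184 exercise | (k=3,j=2): S=168.9692, K−S=0.0000, hold=0.0000 ⇒ V=0.0000 continue | (k=3,j=3): S=259.0290, K−S=0.0000, hold=0.0000 ⇒ V=0.0000 continue  boundary S*=110.2216
step 2: (k=2,j=0): S=89.0218, K−S=45.6182, hold=41.0889 ⇒ V=45.6182 exercise | (k=2,j=1): S=136.4700, K−S=0.0000, hold=11.1457 ⇒ V=11.1457 continue | (k=2,j=2): S=209.2079, K−S=0.0000, hold=0.0000 ⇒ V=0.0000 continue  boundary S*=89.0218
step 1: (k=1,j=0): S=110.2216, K−S=24.4184, hold=26.5056 ⇒ V=26.5056 continue | (k=1,j=1): S=168.9692, K−S=0.0000, hold=5.0874 ⇒ V=5.0874 continue  boundary S*=-
step 0: (k=0,j=0): S=136.4700, K−S=0.0000, hold=14.6925 ⇒ V=14.6925 continue  boundary S*=-

price = 14.6925
boundary = - - 89.0218 110.2216
tree:
14.6925
26.5056 5.0874
45.6182 11.1457 0.0000
62.7405 24.4184 0.0000 0.0000
76.5695 45.6182 0.0000 0.0000 0.0000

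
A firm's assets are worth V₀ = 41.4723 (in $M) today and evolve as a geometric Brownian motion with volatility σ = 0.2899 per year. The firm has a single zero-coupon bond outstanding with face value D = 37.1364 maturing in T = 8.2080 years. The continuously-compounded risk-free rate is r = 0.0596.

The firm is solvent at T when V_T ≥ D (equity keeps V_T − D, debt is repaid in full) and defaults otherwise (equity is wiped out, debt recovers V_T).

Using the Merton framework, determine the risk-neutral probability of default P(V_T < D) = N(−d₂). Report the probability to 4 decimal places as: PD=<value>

PD=0.3795

Apply the equity-as-call identities (strike 37.1364, horizon 8.2080 years):
d₁ = [ln(V₀/D) + (r + σ²/2)T] / (σ√T)
   = [ln(41.4723/37.1364) + (0.0596 + 0.5·0.2899²)·8.2080] / (0.2899·√8.2080)
   = [0.110428 + 0.834105] / 0.830552 = 1.137235
d₂ = d₁ − σ√T = 1.137235 − 0.830552 = 0.306683
risk-neutral PD = N(−d₂) = N(-0.306683) = 0.379542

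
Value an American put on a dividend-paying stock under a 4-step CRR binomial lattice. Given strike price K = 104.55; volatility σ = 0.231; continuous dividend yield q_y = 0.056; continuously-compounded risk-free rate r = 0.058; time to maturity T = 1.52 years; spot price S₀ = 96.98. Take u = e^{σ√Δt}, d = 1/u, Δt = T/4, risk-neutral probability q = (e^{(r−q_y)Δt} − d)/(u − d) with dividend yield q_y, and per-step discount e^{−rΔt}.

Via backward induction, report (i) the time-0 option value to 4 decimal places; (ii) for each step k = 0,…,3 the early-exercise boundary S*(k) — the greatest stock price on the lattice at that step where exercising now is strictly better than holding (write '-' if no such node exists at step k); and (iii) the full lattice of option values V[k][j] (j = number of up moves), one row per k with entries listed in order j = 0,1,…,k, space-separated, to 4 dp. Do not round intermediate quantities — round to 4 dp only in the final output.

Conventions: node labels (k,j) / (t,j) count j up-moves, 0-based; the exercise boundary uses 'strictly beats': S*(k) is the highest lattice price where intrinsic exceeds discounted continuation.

price = 14.9518
boundary = - - 72.9452 84.1084
tree:
14.9518
22.1672 7.4340
31.6048 12.4585 2.0569
41.2864 20.4416 3.9460 0.0000
49.6830 31.6048 7.5700 0.0000 0.0000

Δt=0.38000, u=1.15304, d=0.86728, q=0.46712, disc=e^(-rΔt)=0.97820
k=4 terminal: V=max(K-S,0) → 49.6830 31.6048 7.5700 0.0000 0.0000
k=3: j=0 S=63.2636 intr=41.2864 cont=40.3393 V=41.2864[EX]; j=1 S=84.1084 intr=20.4416 cont=19.9334 V=20.4416[EX]; j=2 S=111.8214 intr=0.0000 cont=3.9460 V=3.9460[hold]; j=3 S=148.6655 intr=0.0000 cont=0.0000 V=0.0000[hold]  S*(3)=84.1084
k=2: j=0 S=72.9452 intr=31.6048 cont=30.8616 V=31.6048[EX]; j=1 S=96.9800 intr=7.5700 cont=12.4585 V=12.4585[hold]; j=2 S=128.9340 intr=0.0000 cont=2.0569 V=2.0569[hold]  S*(2)=72.9452
k=1: j=0 S=84.1084 intr=20.4416 cont=22.1672 V=22.1672[hold]; j=1 S=111.8214 intr=0.0000 cont=7.4340 V=7.4340[hold]  S*(1)=-
k=0: j=0 S=96.9800 intr=7.5700 cont=14.9518 V=14.9518[hold]  S*(0)=-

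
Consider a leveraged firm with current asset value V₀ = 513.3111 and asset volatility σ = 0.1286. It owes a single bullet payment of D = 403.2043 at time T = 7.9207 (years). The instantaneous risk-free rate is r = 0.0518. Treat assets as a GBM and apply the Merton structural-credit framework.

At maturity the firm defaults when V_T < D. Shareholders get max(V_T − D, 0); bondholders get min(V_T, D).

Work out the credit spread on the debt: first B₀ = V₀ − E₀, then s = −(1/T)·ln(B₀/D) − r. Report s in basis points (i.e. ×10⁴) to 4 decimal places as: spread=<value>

Apply the equity-as-call identities (strike 403.2043, horizon 7.9207 years):
d₁ = [ln(V₀/D) + (r + σ²/2)T] / (σ√T)
   = [ln(513.3111/403.2043) + (0.0518 + 0.5·0.1286²)·7.9207] / (0.1286·√7.9207)
   = [0.241439 + 0.475788] / 0.361928 = 1.981682
d₂ = d₁ − σ√T = 1.981682 − 0.361928 = 1.619753
N(d₁) = 0.976243,  N(d₂) = 0.947357,  e^(−rT) = 0.663456
E₀ = V₀·N(d₁) − D·e^(−rT)·N(d₂)
   = 513.3111·0.976243 − 403.2043·0.663456·0.947357 = 247.690055
B₀ = V₀ − E₀ = 513.3111 − 247.690055 = 265.621045
spread = −(1/T)·ln(B₀/D) − r = −(1/7.9207)·ln(265.621045/403.2043) − 0.0518 = 0.00089392
in basis points: 0.00089392 × 10⁴ = 8.9392 bp

spread=8.9392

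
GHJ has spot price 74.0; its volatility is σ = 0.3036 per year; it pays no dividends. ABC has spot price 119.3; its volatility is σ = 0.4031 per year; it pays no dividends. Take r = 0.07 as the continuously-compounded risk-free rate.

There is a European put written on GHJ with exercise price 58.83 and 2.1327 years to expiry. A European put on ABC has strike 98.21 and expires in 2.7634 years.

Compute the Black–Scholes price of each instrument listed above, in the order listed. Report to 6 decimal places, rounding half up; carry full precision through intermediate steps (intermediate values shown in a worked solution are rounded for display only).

[GHJ put K=58.83]
σ√T = 0.3036·√2.1327 = 0.443370
d₁ = (ln(S/K) + (r+σ²/2)T) / (σ√T) = (ln(74.0/58.83) + (0.07+0.3036²/2)·2.1327) / 0.443370 = (0.229413 + 0.247578) / 0.443370 = 1.075829
d₂ = d₁ − σ√T = 1.075829 − 0.443370 = 0.632459
e^{−rT} = 0.861320
N(−d₁) = 0.141002,  N(−d₂) = 0.263544
price = K·e^{−rT}·N(−d₂) − S·N(−d₁) = 13.354137 − 10.434134 = 2.920002
[ABC put K=98.21]
σ√T = 0.4031·√2.7634 = 0.670092
d₁ = (ln(S/K) + (r+σ²/2)T) / (σ√T) = (ln(119.3/98.21) + (0.07+0.4031²/2)·2.7634) / 0.670092 = (0.194533 + 0.417950) / 0.670092 = 0.914028
d₂ = d₁ − σ√T = 0.914028 − 0.670092 = 0.243936
e^{−rT} = 0.824121
N(−d₁) = 0.180351,  N(−d₂) = 0.403640
price = K·e^{−rT}·N(−d₂) − S·N(−d₁) = 32.669405 − 21.515883 = 11.153522

price(GHJ put K=58.83) = 2.920002
price(ABC put K=98.21) = 11.153522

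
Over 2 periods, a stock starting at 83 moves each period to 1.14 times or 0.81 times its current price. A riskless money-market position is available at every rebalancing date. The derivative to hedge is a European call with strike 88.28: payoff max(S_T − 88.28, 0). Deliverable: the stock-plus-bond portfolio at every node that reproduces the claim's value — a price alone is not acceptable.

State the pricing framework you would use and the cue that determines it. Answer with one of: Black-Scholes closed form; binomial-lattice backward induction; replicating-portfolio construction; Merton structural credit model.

Key observation: the mandate to exhibit the hedge at every date and state singles out the replicating-portfolio construction on the 2-period tree with factors 1.14 and 0.81 from 83.

framework: replicating-portfolio construction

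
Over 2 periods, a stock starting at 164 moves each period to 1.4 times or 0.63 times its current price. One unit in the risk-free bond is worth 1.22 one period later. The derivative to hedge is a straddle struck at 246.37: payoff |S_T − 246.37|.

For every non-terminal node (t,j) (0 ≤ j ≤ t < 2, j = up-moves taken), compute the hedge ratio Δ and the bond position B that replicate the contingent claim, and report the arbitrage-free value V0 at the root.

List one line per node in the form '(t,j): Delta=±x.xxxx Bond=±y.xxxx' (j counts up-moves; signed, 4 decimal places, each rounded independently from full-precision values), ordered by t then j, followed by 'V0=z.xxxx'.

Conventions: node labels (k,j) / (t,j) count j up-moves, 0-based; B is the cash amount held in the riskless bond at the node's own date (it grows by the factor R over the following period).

(0,0): Delta=-0.2533 Bond=102.2873
(1,0): Delta=-1.0000 Bond=201.9426
(1,1): Delta=-0.1508 Bond=101.2526
V0=60.7510

Risk-neutral probability p* = (R−d)/(u−d) = (1.22−0.63)/(1.4−0.63) = 0.7662.
At maturity the claim pays: V(2,0)=181.2784, V(2,1)=101.7220, V(2,2)=75.0700
(1,0): S=103.3200. Δ = (V_up−V_dn)/(S_up−S_dn) = (101.7220−181.2784)/(144.6480−65.0916) = -1.0000. V = [p*·101.7220 + (1−p*)·181.2784]/1.22 = 98.6226. B = V − Δ·S = 201.9426.
(1,1): S=229.6000. Δ = (V_up−V_dn)/(S_up−S_dn) = (75.0700−101.7220)/(321.4400−144.6480) = -0.1508. V = [p*·75.0700 + (1−p*)·101.7220]/1.22 = 66.6396. B = V − Δ·S = 101.2526.
(0,0): S=164.0000. Δ = (V_up−V_dn)/(S_up−S_dn) = (66.6396−98.6226)/(229.6000−103.3200) = -0.2533. V = [p*·66.6396 + (1−p*)·98.6226]/1.22 = 60.7510. B = V − Δ·S = 102.2873.
Verification: the root portfolio costs Δ(0,0)·S0 + B(0,0) = 60.7510, matching V0.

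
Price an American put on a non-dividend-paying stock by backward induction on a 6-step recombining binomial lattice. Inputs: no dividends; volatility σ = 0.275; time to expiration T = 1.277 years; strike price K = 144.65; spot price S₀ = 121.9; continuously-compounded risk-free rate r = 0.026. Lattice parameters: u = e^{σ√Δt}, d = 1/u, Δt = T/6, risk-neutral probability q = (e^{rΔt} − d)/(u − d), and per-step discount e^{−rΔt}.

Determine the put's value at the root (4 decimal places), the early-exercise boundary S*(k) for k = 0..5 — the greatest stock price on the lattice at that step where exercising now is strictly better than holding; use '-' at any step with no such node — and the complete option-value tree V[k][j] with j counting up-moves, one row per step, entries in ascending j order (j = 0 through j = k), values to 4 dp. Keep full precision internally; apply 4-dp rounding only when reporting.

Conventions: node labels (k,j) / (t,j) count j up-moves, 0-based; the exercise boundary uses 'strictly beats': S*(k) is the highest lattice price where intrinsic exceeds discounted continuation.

price = 28.0991
boundary = - - 94.5818 83.3123 94.5818 107.3756
tree:
28.0991
38.2474 17.8604
50.0682 26.3839 9.1960
61.3377 37.3402 15.2852 2.9657
71.2643 50.0682 24.5227 5.8490 0.0000
80.0083 61.3377 37.2744 11.5354 0.0000 0.0000
87.7103 71.2643 50.0682 22.7500 0.0000 0.0000 0.0000

params: Δt=0.21283 u=1.13527 d=0.88085 q=0.49014 e^(-rΔt)=0.99448
t_6 payoffs: 87.7103 71.2643 50.0682 22.7500 0.0000 0.0000 0.0000
t_5: node(5,0) S=64.6417 payoff=80.0083 vs cont=79.2100 → 80.0083 [stop]  node(5,1) S=83.3123 payoff=61.3377 vs cont=60.5394 → 61.3377 [stop]  node(5,2) S=107.3756 payoff=37.2744 vs cont=36.4762 → 37.2744 [stop]  node(5,3) S=138.3891 payoff=6.2609 vs cont=11.5354 → 11.5354 [wait]  node(5,4) S=178.3603 payoff=0.0000 vs cont=0.0000 → 0.0000 [wait]  node(5,5) S=229.8764 payoff=0.0000 vs cont=0.0000 → 0.0000 [wait]  ⇒ S*(5)=107.3756
t_4: node(4,0) S=73.3857 payoff=71.2643 vs cont=70.4661 → 71.2643 [stop]  node(4,1) S=94.5818 payoff=50.0682 vs cont=49.2700 → 50.0682 [stop]  node(4,2) S=121.9000 payoff=22.7500 vs cont=24.5227 → 24.5227 [wait]  node(4,3) S=157.1086 payoff=0.0000 vs cont=5.8490 → 5.8490 [wait]  node(4,4) S=202.4866 payoff=0.0000 vs cont=0.0000 → 0.0000 [wait]  ⇒ S*(4)=94.5818
t_3: node(3,0) S=83.3123 payoff=61.3377 vs cont=60.5394 → 61.3377 [stop]  node(3,1) S=107.3756 payoff=37.2744 vs cont=37.3402 → 37.3402 [wait]  node(3,2) S=138.3891 payoff=6.2609 vs cont=15.2852 → 15.2852 [wait]  node(3,3) S=178.3603 payoff=0.0000 vs cont=2.9657 → 2.9657 [wait]  ⇒ S*(3)=83.3123
t_2: node(2,0) S=94.5818 payoff=50.0682 vs cont=49.3021 → 50.0682 [stop]  node(2,1) S=121.9000 payoff=22.7500 vs cont=26.3839 → 26.3839 [wait]  node(2,2) S=157.1086 payoff=0.0000 vs cont=9.1960 → 9.1960 [wait]  ⇒ S*(2)=94.5818
t_1: node(1,0) S=107.3756 payoff=37.2744 vs cont=38.2474 → 38.2474 [wait]  node(1,1) S=138.3891 payoff=6.2609 vs cont=17.8604 → 17.8604 [wait]  ⇒ S*(1)=-
t_0: node(0,0) S=121.9000 payoff=22.7500 vs cont=28.0991 → 28.0991 [wait]  ⇒ S*(0)=-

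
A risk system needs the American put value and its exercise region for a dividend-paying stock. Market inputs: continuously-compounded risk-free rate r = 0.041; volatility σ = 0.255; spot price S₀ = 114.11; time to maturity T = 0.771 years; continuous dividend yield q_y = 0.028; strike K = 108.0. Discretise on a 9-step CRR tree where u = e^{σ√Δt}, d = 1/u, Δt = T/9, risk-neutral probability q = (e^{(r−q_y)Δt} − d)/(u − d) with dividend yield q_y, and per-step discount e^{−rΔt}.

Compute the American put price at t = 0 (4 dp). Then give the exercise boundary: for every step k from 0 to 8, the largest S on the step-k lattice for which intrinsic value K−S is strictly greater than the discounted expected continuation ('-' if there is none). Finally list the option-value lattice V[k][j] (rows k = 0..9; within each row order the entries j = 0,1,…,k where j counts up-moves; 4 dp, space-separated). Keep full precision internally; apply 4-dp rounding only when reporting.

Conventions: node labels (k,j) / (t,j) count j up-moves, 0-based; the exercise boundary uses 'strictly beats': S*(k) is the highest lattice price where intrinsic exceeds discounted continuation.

params: Δt=0.08567 u=1.07749 d=0.92808 q=0.48881 e^(-rΔt)=0.99649
t_9 payoffs: 49.7093 40.3252 29.4304 16.7817 2.0966 0.0000 0.0000 0.0000 0.0000 0.0000
t_8: node(8,0) S=62.8077 payoff=45.1923 vs cont=44.9641 → 45.1923 [stop]  node(8,1) S=72.9190 payoff=35.0810 vs cont=34.8770 → 35.0810 [stop]  node(8,2) S=84.6581 payoff=23.3419 vs cont=23.1661 → 23.3419 [stop]  node(8,3) S=98.2870 payoff=9.7130 vs cont=9.5698 → 9.7130 [stop]  node(8,4) S=114.1100 payoff=0.0000 vs cont=1.0680 → 1.0680 [wait]  node(8,5) S=132.4803 payoff=0.0000 vs cont=0.0000 → 0.0000 [wait]  node(8,6) S=153.8080 payoff=0.0000 vs cont=0.0000 → 0.0000 [wait]  node(8,7) S=178.5693 payoff=0.0000 vs cont=0.0000 → 0.0000 [wait]  node(8,8) S=207.3167 payoff=0.0000 vs cont=0.0000 → 0.0000 [wait]  ⇒ S*(8)=98.2870
t_7: node(7,0) S=67.6748 payoff=40.3252 vs cont=40.1087 → 40.3252 [stop]  node(7,1) S=78.5696 payoff=29.4304 vs cont=29.2400 → 29.4304 [stop]  node(7,2) S=91.2183 payoff=16.7817 vs cont=16.6215 → 16.7817 [stop]  node(7,3) S=105.9034 payoff=2.0966 vs cont=5.4680 → 5.4680 [wait]  node(7,4) S=122.9526 payoff=0.0000 vs cont=0.5440 → 0.5440 [wait]  node(7,5) S=142.7464 payoff=0.0000 vs cont=0.0000 → 0.0000 [wait]  node(7,6) S=165.7269 payoff=0.0000 vs cont=0.0000 → 0.0000 [wait]  node(7,7) S=192.4069 payoff=0.0000 vs cont=0.0000 → 0.0000 [wait]  ⇒ S*(7)=91.2183
t_6: node(6,0) S=72.9190 payoff=35.0810 vs cont=34.8770 → 35.0810 [stop]  node(6,1) S=84.6581 payoff=23.3419 vs cont=23.1661 → 23.3419 [stop]  node(6,2) S=98.2870 payoff=9.7130 vs cont=11.2120 → 11.2120 [wait]  node(6,3) S=114.1100 payoff=0.0000 vs cont=3.0504 → 3.0504 [wait]  node(6,4) S=132.4803 payoff=0.0000 vs cont=0.2771 → 0.2771 [wait]  node(6,5) S=153.8080 payoff=0.0000 vs cont=0.0000 → 0.0000 [wait]  node(6,6) S=178.5693 payoff=0.0000 vs cont=0.0000 → 0.0000 [wait]  ⇒ S*(6)=84.6581
t_5: node(5,0) S=78.5696 payoff=29.4304 vs cont=29.2400 → 29.4304 [stop]  node(5,1) S=91.2183 payoff=16.7817 vs cont=17.3517 → 17.3517 [wait]  node(5,2) S=105.9034 payoff=2.0966 vs cont=7.1972 → 7.1972 [wait]  node(5,3) S=122.9526 payoff=0.0000 vs cont=1.6889 → 1.6889 [wait]  node(5,4) S=142.7464 payoff=0.0000 vs cont=0.1412 → 0.1412 [wait]  node(5,5) S=165.7269 payoff=0.0000 vs cont=0.0000 → 0.0000 [wait]  ⇒ S*(5)=78.5696
t_4: node(4,0) S=84.6581 payoff=23.3419 vs cont=23.4437 → 23.4437 [wait]  node(4,1) S=98.2870 payoff=9.7130 vs cont=12.3447 → 12.3447 [wait]  node(4,2) S=114.1100 payoff=0.0000 vs cont=4.4889 → 4.4889 [wait]  node(4,3) S=132.4803 payoff=0.0000 vs cont=0.9291 → 0.9291 [wait]  node(4,4) S=153.8080 payoff=0.0000 vs cont=0.0719 → 0.0719 [wait]  ⇒ S*(4)=-
t_3: node(3,0) S=91.2183 payoff=16.7817 vs cont=17.9553 → 17.9553 [wait]  node(3,1) S=105.9034 payoff=2.0966 vs cont=8.4749 → 8.4749 [wait]  node(3,2) S=122.9526 payoff=0.0000 vs cont=2.7392 → 2.7392 [wait]  node(3,3) S=142.7464 payoff=0.0000 vs cont=0.5083 → 0.5083 [wait]  ⇒ S*(3)=-
t_2: node(2,0) S=98.2870 payoff=9.7130 vs cont=13.2745 → 13.2745 [wait]  node(2,1) S=114.1100 payoff=0.0000 vs cont=5.6514 → 5.6514 [wait]  node(2,2) S=132.4803 payoff=0.0000 vs cont=1.6429 → 1.6429 [wait]  ⇒ S*(2)=-
t_1: node(1,0) S=105.9034 payoff=2.0966 vs cont=9.5148 → 9.5148 [wait]  node(1,1) S=122.9526 payoff=0.0000 vs cont=3.6791 → 3.6791 [wait]  ⇒ S*(1)=-
t_0: node(0,0) S=114.1100 payoff=0.0000 vs cont=6.6389 → 6.6389 [wait]  ⇒ S*(0)=-

price = 6.6389
boundary = - - - - - 78.5696 84.6581 91.2183 98.2870
tree:
6.6389
9.5148 3.6791
13.2745 5.6514 1.6429
17.9553 8.4749 2.7392 0.5083
23.4437 12.3447 4.4889 0.9291 0.0719
29.4304 17.3517 7.1972 1.6889 0.1412 0.0000
35.0810 23.3419 11.2120 3.0504 0.2771 0.0000 0.0000
40.3252 29.4304 16.7817 5.4680 0.5440 0.0000 0.0000 0.0000
45.1923 35.0810 23.3419 9.7130 1.0680 0.0000 0.0000 0.0000 0.0000
49.7093 40.3252 29.4304 16.7817 2.0966 0.0000 0.0000 0.0000 0.0000 0.0000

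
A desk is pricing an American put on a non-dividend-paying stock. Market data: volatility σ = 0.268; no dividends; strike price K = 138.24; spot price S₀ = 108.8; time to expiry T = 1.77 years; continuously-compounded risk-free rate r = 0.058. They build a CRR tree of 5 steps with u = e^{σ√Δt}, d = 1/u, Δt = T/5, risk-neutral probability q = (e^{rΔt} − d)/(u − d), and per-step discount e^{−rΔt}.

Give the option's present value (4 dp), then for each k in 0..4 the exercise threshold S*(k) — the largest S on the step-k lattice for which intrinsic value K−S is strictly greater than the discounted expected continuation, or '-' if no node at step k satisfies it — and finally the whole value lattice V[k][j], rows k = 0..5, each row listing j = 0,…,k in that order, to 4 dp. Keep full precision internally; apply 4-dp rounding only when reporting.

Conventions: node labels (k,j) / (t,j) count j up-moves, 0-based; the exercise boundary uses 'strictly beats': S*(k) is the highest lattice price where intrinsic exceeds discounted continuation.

price = 30.5402
boundary = - 92.7638 79.0913 92.7638 108.8000
tree:
30.5402
45.4762 18.2331
59.1487 29.5175 8.7436
70.8061 45.4762 16.2446 2.3023
80.7452 59.1487 29.4400 4.9475 0.0000
89.2195 70.8061 45.4762 10.6317 0.0000 0.0000

params: Δt=0.35400 u=1.17287 d=0.85261 q=0.52499 e^(-rΔt)=0.97968
t_5 payoffs: 89.2195 70.8061 45.4762 10.6317 0.0000 0.0000
t_4: node(4,0) S=57.4948 payoff=80.7452 vs cont=77.9358 → 80.7452 [stop]  node(4,1) S=79.0913 payoff=59.1487 vs cont=56.3393 → 59.1487 [stop]  node(4,2) S=108.8000 payoff=29.4400 vs cont=26.6306 → 29.4400 [stop]  node(4,3) S=149.6681 payoff=0.0000 vs cont=4.9475 → 4.9475 [wait]  node(4,4) S=205.8873 payoff=0.0000 vs cont=0.0000 → 0.0000 [wait]  ⇒ S*(4)=108.8000
t_3: node(3,0) S=67.4339 payoff=70.8061 vs cont=67.9967 → 70.8061 [stop]  node(3,1) S=92.7638 payoff=45.4762 vs cont=42.6668 → 45.4762 [stop]  node(3,2) S=127.6083 payoff=10.6317 vs cont=16.2446 → 16.2446 [wait]  node(3,3) S=175.5413 payoff=0.0000 vs cont=2.3023 → 2.3023 [wait]  ⇒ S*(3)=92.7638
t_2: node(2,0) S=79.0913 payoff=59.1487 vs cont=56.3393 → 59.1487 [stop]  node(2,1) S=108.8000 payoff=29.4400 vs cont=29.5175 → 29.5175 [wait]  node(2,2) S=149.6681 payoff=0.0000 vs cont=8.7436 → 8.7436 [wait]  ⇒ S*(2)=79.0913
t_1: node(1,0) S=92.7638 payoff=45.4762 vs cont=42.7066 → 45.4762 [stop]  node(1,1) S=127.6083 payoff=10.6317 vs cont=18.2331 → 18.2331 [wait]  ⇒ S*(1)=92.7638
t_0: node(0,0) S=108.8000 payoff=29.4400 vs cont=30.5402 → 30.5402 [wait]  ⇒ S*(0)=-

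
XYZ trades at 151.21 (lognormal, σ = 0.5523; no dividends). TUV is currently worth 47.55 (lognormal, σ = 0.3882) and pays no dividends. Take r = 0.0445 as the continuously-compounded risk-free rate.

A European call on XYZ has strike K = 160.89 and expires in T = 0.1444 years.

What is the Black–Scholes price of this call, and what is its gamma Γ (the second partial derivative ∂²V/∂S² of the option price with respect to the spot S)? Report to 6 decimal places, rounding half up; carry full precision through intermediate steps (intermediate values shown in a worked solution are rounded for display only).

price = 9.126056
Γ = 0.012411

σ√T = 0.5523·√0.1444 = 0.209874
d₁ = (ln(S/K) + (r+σ²/2)T) / (σ√T) = (ln(151.21/160.89) + (0.0445+0.5523²/2)·0.1444) / 0.209874 = (-0.062051 + 0.028449) / 0.209874 = -0.160105
d₂ = d₁ − σ√T = -0.160105 − 0.209874 = -0.369979
e^{−rT} = 0.993595
N(d₁) = 0.436399,  N(d₂) = 0.355699
Call price V = S·N(d₁) − K·e^{−rT}·N(d₂) = 65.987898 − 56.861842 = 9.126056
φ(d₁) = (1/√(2π))·e^{−d₁²/2} = 0.393862
Γ = φ(d₁) / (S·σ·√T) = 0.012411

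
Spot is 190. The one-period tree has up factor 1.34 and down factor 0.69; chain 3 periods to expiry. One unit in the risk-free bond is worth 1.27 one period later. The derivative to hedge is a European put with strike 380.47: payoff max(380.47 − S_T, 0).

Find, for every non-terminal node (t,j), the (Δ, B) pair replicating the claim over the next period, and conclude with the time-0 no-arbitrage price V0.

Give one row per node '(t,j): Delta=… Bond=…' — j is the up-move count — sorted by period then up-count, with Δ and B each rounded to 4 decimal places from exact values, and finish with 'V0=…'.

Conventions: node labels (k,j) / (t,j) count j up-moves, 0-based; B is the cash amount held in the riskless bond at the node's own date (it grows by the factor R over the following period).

The replicating-portfolio and risk-neutral prices coincide; use p* = (1.27−0.69)/(1.34−0.69) = 0.8923 for the latter.
Terminal payoffs: V(3,0)=318.0533, V(3,1)=259.2549, V(3,2)=145.0668, V(3,3)=0.0000
  t=2,j=0: stock 90.4590 → up 121.2151 (V=259.2549), down 62.4167 (V=318.0533). Price 209.1237; hedge Δ=-1.0000, bond B=299.5827.
  t=2,j=1: stock 175.6740 → up 235.4032 (V=145.0668), down 121.2151 (V=259.2549). Price 123.9087; hedge Δ=-1.0000, bond B=299.5827.
  t=2,j=2: stock 341.1640 → up 457.1598 (V=0.0000), down 235.4032 (V=145.0668). Price 12.3012; hedge Δ=-0.6542, bond B=235.4810.
  t=1,j=0: stock 131.1000 → up 175.6740 (V=123.9087), down 90.4590 (V=209.1237). Price 104.7919; hedge Δ=-1.0000, bond B=235.8919.
  t=1,j=1: stock 254.6000 → up 341.1640 (V=12.3012), down 175.6740 (V=123.9087). Price 19.1500; hedge Δ=-0.6744, bond B=190.8537.
  t=0,j=0: stock 190.0000 → up 254.6000 (V=19.1500), down 131.1000 (V=104.7919). Price 22.3409; hedge Δ=-0.6935, bond B=154.0976.
As a check, the time-0 holding Δ(0,0)·S0 + B(0,0) comes to 22.3409 — exactly V0.

(0,0): Delta=-0.6935 Bond=154.0976
(1,0): Delta=-1.0000 Bond=235.8919
(1,1): Delta=-0.6744 Bond=190.8537
(2,0): Delta=-1.0000 Bond=299.5827
(2,1): Delta=-1.0000 Bond=299.5827
(2,2): Delta=-0.6542 Bond=235.4810
V0=22.3409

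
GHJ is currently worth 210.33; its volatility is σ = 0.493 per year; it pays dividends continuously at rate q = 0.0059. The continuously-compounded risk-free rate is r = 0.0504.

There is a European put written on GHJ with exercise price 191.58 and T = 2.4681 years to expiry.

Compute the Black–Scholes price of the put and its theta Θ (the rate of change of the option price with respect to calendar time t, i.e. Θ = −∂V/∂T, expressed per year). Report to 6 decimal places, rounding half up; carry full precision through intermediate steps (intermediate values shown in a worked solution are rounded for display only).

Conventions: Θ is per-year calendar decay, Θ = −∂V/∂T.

price = 39.518636
Θ = -6.135823

σ√T = 0.493·√2.4681 = 0.774512
d₁ = (ln(S/K) + (r−q+σ²/2)T) / (σ√T) = (ln(210.33/191.58) + (0.0504−0.0059+0.493²/2)·2.4681) / 0.774512 = (0.093372 + 0.409765) / 0.774512 = 0.649618
d₂ = d₁ − σ√T = 0.649618 − 0.774512 = -0.124894
e^{−rT} = 0.883033
e^{−qT} = 0.985544
N(−d₁) = 0.257969,  N(−d₂) = 0.549696
Put price V = K·e^{−rT}·N(−d₂) − S·e^{−qT}·N(−d₁) = 92.992963 − 53.474327 = 39.518636
φ(d₁) = (1/√(2π))·e^{−d₁²/2} = 0.323052
Θ = −S·e^{−qT}·φ(d₁)·σ/(2√T) − q·S·e^{−qT}·N(−d₁) + r·K·e^{−rT}·N(−d₂) = −10.507170 − 0.315499 + 4.686845 = -6.135823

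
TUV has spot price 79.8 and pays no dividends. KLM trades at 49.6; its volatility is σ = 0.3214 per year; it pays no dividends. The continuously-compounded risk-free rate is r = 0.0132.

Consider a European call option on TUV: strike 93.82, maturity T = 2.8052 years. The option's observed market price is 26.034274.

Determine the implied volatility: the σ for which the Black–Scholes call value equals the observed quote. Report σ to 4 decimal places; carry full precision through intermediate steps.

sigma = 0.5674

At σ = 0.5674 the Black–Scholes value reproduces the quote:
σ√T = 0.5674·√2.8052 = 0.950323
d₁ = (ln(S/K) + (r+σ²/2)T) / (σ√T) = (ln(79.8/93.82) + (0.0132+0.5674²/2)·2.8052) / 0.950323 = (-0.161855 + 0.488586) / 0.950323 = 0.343810
d₂ = d₁ − σ√T = 0.343810 − 0.950323 = -0.606513
e^{−rT} = 0.963649
N(d₁) = 0.634506,  N(d₂) = 0.272087
V = S·N(d₁) − K·e^{−rT}·N(d₂) = 50.633546 − 24.599272 = 26.034274 (equal to the quote); since ∂V/∂σ > 0 for all σ, the implied volatility is unique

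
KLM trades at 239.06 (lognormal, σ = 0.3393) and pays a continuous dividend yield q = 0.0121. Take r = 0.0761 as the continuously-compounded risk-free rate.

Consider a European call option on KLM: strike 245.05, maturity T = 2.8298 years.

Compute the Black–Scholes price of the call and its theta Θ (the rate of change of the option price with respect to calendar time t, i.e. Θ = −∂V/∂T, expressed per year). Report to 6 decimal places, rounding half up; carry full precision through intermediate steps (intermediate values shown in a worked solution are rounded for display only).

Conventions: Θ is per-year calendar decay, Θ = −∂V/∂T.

σ√T = 0.3393·√2.8298 = 0.570771
d₁ = (ln(S/K) + (r−q+σ²/2)T) / (σ√T) = (ln(239.06/245.05) + (0.0761−0.0121+0.3393²/2)·2.8298) / 0.570771 = (-0.024748 + 0.343997) / 0.570771 = 0.559330
d₂ = d₁ − σ√T = 0.559330 − 0.570771 = -0.011441
e^{−rT} = 0.806261
e^{−qT} = 0.966339
N(d₁) = 0.712032,  N(d₂) = 0.495436
Call price V = S·e^{−qT}·N(d₁) − K·e^{−rT}·N(d₂) = 164.488576 − 97.885365 = 66.603211
φ(d₁) = (1/√(2π))·e^{−d₁²/2} = 0.341174
Θ = −S·e^{−qT}·φ(d₁)·σ/(2√T) + q·S·e^{−qT}·N(d₁) − r·K·e^{−rT}·N(d₂) = −7.948551 + 1.990312 − 7.449076 = -13.407316

price = 66.603211
Θ = -13.407316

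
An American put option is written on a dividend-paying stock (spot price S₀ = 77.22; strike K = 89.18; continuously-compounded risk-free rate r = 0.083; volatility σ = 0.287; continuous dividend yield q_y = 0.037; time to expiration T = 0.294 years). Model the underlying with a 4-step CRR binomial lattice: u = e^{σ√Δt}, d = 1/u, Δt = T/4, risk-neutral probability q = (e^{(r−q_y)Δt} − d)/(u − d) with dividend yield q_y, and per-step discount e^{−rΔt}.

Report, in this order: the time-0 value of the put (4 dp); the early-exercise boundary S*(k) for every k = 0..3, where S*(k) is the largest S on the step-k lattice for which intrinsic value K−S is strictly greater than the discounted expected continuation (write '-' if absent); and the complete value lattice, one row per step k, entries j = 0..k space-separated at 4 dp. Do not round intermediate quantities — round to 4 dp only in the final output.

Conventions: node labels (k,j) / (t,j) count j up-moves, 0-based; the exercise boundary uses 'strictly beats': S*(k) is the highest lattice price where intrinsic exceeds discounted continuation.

params: Δt=0.07350 u=1.08092 d=0.92514 q=0.50230 e^(-rΔt)=0.99392
t_4 payoffs: 32.6130 23.0884 11.9600 0.0000 0.0000
t_3: node(3,0) S=61.1441 payoff=28.0359 vs cont=27.6595 → 28.0359 [stop]  node(3,1) S=71.4395 payoff=17.7405 vs cont=17.3922 → 17.7405 [stop]  node(3,2) S=83.4683 payoff=5.7117 vs cont=5.9163 → 5.9163 [wait]  node(3,3) S=97.5225 payoff=0.0000 vs cont=0.0000 → 0.0000 [wait]  ⇒ S*(3)=71.4395
t_2: node(2,0) S=66.0916 payoff=23.0884 vs cont=22.7255 → 23.0884 [stop]  node(2,1) S=77.2200 payoff=11.9600 vs cont=11.7295 → 11.9600 [stop]  node(2,2) S=90.2221 payoff=0.0000 vs cont=2.9266 → 2.9266 [wait]  ⇒ S*(2)=77.2200
t_1: node(1,0) S=71.4395 payoff=17.7405 vs cont=17.3922 → 17.7405 [stop]  node(1,1) S=83.4683 payoff=5.7117 vs cont=7.3774 → 7.3774 [wait]  ⇒ S*(1)=71.4395
t_0: node(0,0) S=77.2200 payoff=11.9600 vs cont=12.4589 → 12.4589 [wait]  ⇒ S*(0)=-

price = 12.4589
boundary = - 71.4395 77.2200 71.4395
tree:
12.4589
17.7405 7.3774
23.0884 11.9600 2.9266
28.0359 17.7405 5.9163 0.0000
32.6130 23.0884 11.9600 0.0000 0.0000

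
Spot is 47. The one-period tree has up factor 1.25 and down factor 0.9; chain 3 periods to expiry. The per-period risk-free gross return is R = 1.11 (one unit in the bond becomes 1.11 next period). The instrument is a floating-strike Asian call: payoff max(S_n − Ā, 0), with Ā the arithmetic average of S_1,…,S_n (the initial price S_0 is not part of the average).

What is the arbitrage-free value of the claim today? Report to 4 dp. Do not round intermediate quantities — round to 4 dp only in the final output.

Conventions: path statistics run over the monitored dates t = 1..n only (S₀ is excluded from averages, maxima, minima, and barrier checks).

price = 5.0735

With p* = (R−d)/(u−d) = 0.6000, sum probability × payoff across the paths and divide by R^3.
Enumerate all 2^3 = 8 price paths (U = up ×1.25, D = down ×0.9); each path with k up-moves has probability p*^k·(1−p*)^(3−k).
DDD: Ā=38.2110, payoff=0.0000, prob=0.064000
UDD: Ā=53.0708, payoff=0.0000, prob=0.096000
DUD: Ā=47.5875, payoff=0.0000, prob=0.096000
UUD: Ā=66.0938, payoff=0.0000, prob=0.144000
DDU: Ā=42.6525, payoff=4.9350, prob=0.096000
UDU: Ā=59.2396, payoff=6.8542, prob=0.144000
DUU: Ā=53.7563, payoff=12.3375, prob=0.144000
UUU: Ā=74.6615, payoff=17.1354, prob=0.216000
Price = Σ prob·payoff / R^3 = 6.938610 / 1.367631 = 5.0735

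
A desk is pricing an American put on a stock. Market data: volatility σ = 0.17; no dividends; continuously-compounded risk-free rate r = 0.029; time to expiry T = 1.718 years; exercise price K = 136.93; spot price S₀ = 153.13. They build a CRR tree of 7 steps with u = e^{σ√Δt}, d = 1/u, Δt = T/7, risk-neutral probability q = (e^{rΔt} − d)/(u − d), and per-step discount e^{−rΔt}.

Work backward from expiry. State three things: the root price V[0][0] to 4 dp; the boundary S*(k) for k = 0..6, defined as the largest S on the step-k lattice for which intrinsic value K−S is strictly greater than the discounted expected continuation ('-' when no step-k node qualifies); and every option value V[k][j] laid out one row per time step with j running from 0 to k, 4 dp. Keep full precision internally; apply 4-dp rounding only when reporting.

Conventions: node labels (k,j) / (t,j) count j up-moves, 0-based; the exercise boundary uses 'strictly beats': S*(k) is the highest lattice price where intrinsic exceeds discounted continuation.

price = 4.4779
boundary = - - - - 109.3343 118.9412 109.3343
tree:
4.4779
7.4379 1.8214
11.9933 3.3570 0.4363
18.6304 6.0632 0.9180 0.0000
27.5957 10.6534 1.9314 0.0000 0.0000
36.4267 17.9888 4.0637 0.0000 0.0000 0.0000
44.5444 27.5957 8.5499 0.0000 0.0000 0.0000 0.0000
52.0064 36.4267 17.9888 0.0000 0.0000 0.0000 0.0000 0.0000

Δt=0.24543  u=1.08787  d=0.91923  q=0.52131  discount=0.99291
step 7 (expiry): payoffs max(K−S,0) = 52.0064 36.4267 17.9888 0.0000 0.0000 0.0000 0.0000 0.0000
step 6: (k=6,j=0): S=92.3856, K−S=44.5444, hold=43.5732 ⇒ V=44.5444 exercise | (k=6,j=1): S=109.3343, K−S=27.5957, hold=26.6246 ⇒ V=27.5957 exercise | (k=6,j=2): S=129.3923, K−S=7.5377, hold=8.5499 ⇒ V=8.5499 continue | (k=6,j=3): S=153.1300, K−S=0.0000, hold=0.0000 ⇒ V=0.0000 continue | (k=6,j=4): S=181.2225, K−S=0.0000, hold=0.0000 ⇒ V=0.0000 continue | (k=6,j=5): S=214.4688, K−S=0.0000, hold=0.0000 ⇒ V=0.0000 continue | (k=6,j=6): S=253.8143, K−S=0.0000, hold=0.0000 ⇒ V=0.0000 continue  boundary S*=109.3343
step 5: (k=5,j=0): S=100.5033, K−S=36.4267, hold=35.4555 ⇒ V=36.4267 exercise | (k=5,j=1): S=118.9412, K−S=17.9888, hold=17.5416 ⇒ V=17.9888 exercise | (k=5,j=2): S=140.7616, K−S=0.0000, hold=4.0637 ⇒ V=4.0637 continue | (k=5,j=3): S=166.5851, K−S=0.0000, hold=0.0000 ⇒ V=0.0000 continue | (k=5,j=4): S=197.1461, K−S=0.0000, hold=0.0000 ⇒ V=0.0000 continue | (k=5,j=5): S=233.3136, K−S=0.0000, hold=0.0000 ⇒ V=0.0000 continue  boundary S*=118.9412
step 4: (k=4,j=0): S=109.3343, K−S=27.5957, hold=26.6246 ⇒ V=27.5957 exercise | (k=4,j=1): S=129.3923, K−S=7.5377, hold=10.6534 ⇒ V=10.6534 continue | (k=4,j=2): S=153.1300, K−S=0.0000, hold=1.9314 ⇒ V=1.9314 continue | (k=4,j=3): S=181.2225, K−S=0.0000, hold=0.0000 ⇒ V=0.0000 continue | (k=4,j=4): S=214.4688, K−S=0.0000, hold=0.0000 ⇒ V=0.0000 continue  boundary S*=109.3343
step 3: (k=3,j=0): S=118.9412, K−S=17.9888, hold=18.6304 ⇒ V=18.6304 continue | (k=3,j=1): S=140.7616, K−S=0.0000, hold=6.0632 ⇒ V=6.0632 continue | (k=3,j=2): S=166.5851, K−S=0.0000, hold=0.9180 ⇒ V=0.9180 continue | (k=3,j=3): S=197.1461, K−S=0.0000, hold=0.0000 ⇒ V=0.0000 continue  boundary S*=-
step 2: (k=2,j=0): S=129.3923, K−S=7.5377, hold=11.9933 ⇒ V=11.9933 continue | (k=2,j=1): S=153.1300, K−S=0.0000, hold=3.3570 ⇒ V=3.3570 continue | (k=2,j=2): S=181.2225, K−S=0.0000, hold=0.4363 ⇒ V=0.4363 continue  boundary S*=-
step 1: (k=1,j=0): S=140.7616, K−S=0.0000, hold=7.4379 ⇒ V=7.4379 continue | (k=1,j=1): S=166.5851, K−S=0.0000, hold=1.8214 ⇒ V=1.8214 continue  boundary S*=-
step 0: (k=0,j=0): S=153.1300, K−S=0.0000, hold=4.4779 ⇒ V=4.4779 continue  boundary S*=-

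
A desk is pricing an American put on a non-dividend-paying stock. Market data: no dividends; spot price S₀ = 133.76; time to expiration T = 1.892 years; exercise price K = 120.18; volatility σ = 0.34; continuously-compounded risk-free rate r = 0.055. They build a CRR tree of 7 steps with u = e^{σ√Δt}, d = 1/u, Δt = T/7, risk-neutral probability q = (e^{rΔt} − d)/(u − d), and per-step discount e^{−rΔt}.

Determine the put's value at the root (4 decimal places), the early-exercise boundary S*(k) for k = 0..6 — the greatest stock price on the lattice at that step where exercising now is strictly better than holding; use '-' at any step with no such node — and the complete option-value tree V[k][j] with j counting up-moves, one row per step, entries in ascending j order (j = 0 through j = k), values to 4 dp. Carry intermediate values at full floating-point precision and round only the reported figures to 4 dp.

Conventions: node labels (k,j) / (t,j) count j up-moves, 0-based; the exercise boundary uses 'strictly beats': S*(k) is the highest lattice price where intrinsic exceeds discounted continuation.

price = 13.1561
boundary = - - - 78.7091 65.9566 78.7091 93.9274
tree:
13.1561
19.9278 6.7276
29.2788 11.1034 2.5201
41.4709 17.8726 4.6157 0.4840
54.2234 27.8428 8.3624 0.9786 0.0000
64.9098 41.4709 14.9463 1.9789 0.0000 0.0000
73.8647 54.2234 26.2526 4.0017 0.0000 0.0000 0.0000
81.3688 64.9098 41.4709 8.0920 0.0000 0.0000 0.0000 0.0000

params: Δt=0.27029 u=1.19335 d=0.83798 q=0.49807 e^(-rΔt)=0.98524
t_7 payoffs: 81.3688 64.9098 41.4709 8.0920 0.0000 0.0000 0.0000 0.0000
t_6: node(6,0) S=46.3153 payoff=73.8647 vs cont=72.0914 → 73.8647 [stop]  node(6,1) S=65.9566 payoff=54.2234 vs cont=52.4501 → 54.2234 [stop]  node(6,2) S=93.9274 payoff=26.2526 vs cont=24.4793 → 26.2526 [stop]  node(6,3) S=133.7600 payoff=0.0000 vs cont=4.0017 → 4.0017 [wait]  node(6,4) S=190.4848 payoff=0.0000 vs cont=0.0000 → 0.0000 [wait]  node(6,5) S=271.2654 payoff=0.0000 vs cont=0.0000 → 0.0000 [wait]  node(6,6) S=386.3034 payoff=0.0000 vs cont=0.0000 → 0.0000 [wait]  ⇒ S*(6)=93.9274
t_5: node(5,0) S=55.2702 payoff=64.9098 vs cont=63.1364 → 64.9098 [stop]  node(5,1) S=78.7091 payoff=41.4709 vs cont=39.6975 → 41.4709 [stop]  node(5,2) S=112.0880 payoff=8.0920 vs cont=14.9463 → 14.9463 [wait]  node(5,3) S=159.6222 payoff=0.0000 vs cont=1.9789 → 1.9789 [wait]  node(5,4) S=227.3146 payoff=0.0000 vs cont=0.0000 → 0.0000 [wait]  node(5,5) S=323.7140 payoff=0.0000 vs cont=0.0000 → 0.0000 [wait]  ⇒ S*(5)=78.7091
t_4: node(4,0) S=65.9566 payoff=54.2234 vs cont=52.4501 → 54.2234 [stop]  node(4,1) S=93.9274 payoff=26.2526 vs cont=27.8428 → 27.8428 [wait]  node(4,2) S=133.7600 payoff=0.0000 vs cont=8.3624 → 8.3624 [wait]  node(4,3) S=190.4848 payoff=0.0000 vs cont=0.9786 → 0.9786 [wait]  node(4,4) S=271.2654 payoff=0.0000 vs cont=0.0000 → 0.0000 [wait]  ⇒ S*(4)=65.9566
t_3: node(3,0) S=78.7091 payoff=41.4709 vs cont=40.4779 → 41.4709 [stop]  node(3,1) S=112.0880 payoff=8.0920 vs cont=17.8726 → 17.8726 [wait]  node(3,2) S=159.6222 payoff=0.0000 vs cont=4.6157 → 4.6157 [wait]  node(3,3) S=227.3146 payoff=0.0000 vs cont=0.4840 → 0.4840 [wait]  ⇒ S*(3)=78.7091
t_2: node(2,0) S=93.9274 payoff=26.2526 vs cont=29.2788 → 29.2788 [wait]  node(2,1) S=133.7600 payoff=0.0000 vs cont=11.1034 → 11.1034 [wait]  node(2,2) S=190.4848 payoff=0.0000 vs cont=2.5201 → 2.5201 [wait]  ⇒ S*(2)=-
t_1: node(1,0) S=112.0880 payoff=8.0920 vs cont=19.9278 → 19.9278 [wait]  node(1,1) S=159.6222 payoff=0.0000 vs cont=6.7276 → 6.7276 [wait]  ⇒ S*(1)=-
t_0: node(0,0) S=133.7600 payoff=0.0000 vs cont=13.1561 → 13.1561 [wait]  ⇒ S*(0)=-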